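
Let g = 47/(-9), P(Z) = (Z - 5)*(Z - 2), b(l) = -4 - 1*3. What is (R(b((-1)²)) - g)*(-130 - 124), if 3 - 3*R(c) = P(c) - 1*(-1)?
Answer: 68834/9 ≈ 7648.2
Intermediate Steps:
b(l) = -7 (b(l) = -4 - 3 = -7)
P(Z) = (-5 + Z)*(-2 + Z)
R(c) = -8/3 - c²/3 + 7*c/3 (R(c) = 1 - ((10 + c² - 7*c) - 1*(-1))/3 = 1 - ((10 + c² - 7*c) + 1)/3 = 1 - (11 + c² - 7*c)/3 = 1 + (-11/3 - c²/3 + 7*c/3) = -8/3 - c²/3 + 7*c/3)
g = -47/9 (g = 47*(-⅑) = -47/9 ≈ -5.2222)
(R(b((-1)²)) - g)*(-130 - 124) = ((-8/3 - ⅓*(-7)² + (7/3)*(-7)) - 1*(-47/9))*(-130 - 124) = ((-8/3 - ⅓*49 - 49/3) + 47/9)*(-254) = ((-8/3 - 49/3 - 49/3) + 47/9)*(-254) = (-106/3 + 47/9)*(-254) = -271/9*(-254) = 68834/9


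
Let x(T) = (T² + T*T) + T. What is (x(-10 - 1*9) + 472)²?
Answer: 1380625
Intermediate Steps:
x(T) = T + 2*T² (x(T) = (T² + T²) + T = 2*T² + T = T + 2*T²)
(x(-10 - 1*9) + 472)² = ((-10 - 1*9)*(1 + 2*(-10 - 1*9)) + 472)² = ((-10 - 9)*(1 + 2*(-10 - 9)) + 472)² = (-19*(1 + 2*(-19)) + 472)² = (-19*(1 - 38) + 472)² = (-19*(-37) + 472)² = (703 + 472)² = 1175² = 1380625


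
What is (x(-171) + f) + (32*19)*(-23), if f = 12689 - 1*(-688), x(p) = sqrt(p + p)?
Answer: -607 + 3*I*sqrt(38) ≈ -607.0 + 18.493*I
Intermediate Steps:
x(p) = sqrt(2)*sqrt(p) (x(p) = sqrt(2*p) = sqrt(2)*sqrt(p))
f = 13377 (f = 12689 + 688 = 13377)
(x(-171) + f) + (32*19)*(-23) = (sqrt(2)*sqrt(-171) + 13377) + (32*19)*(-23) = (sqrt(2)*(3*I*sqrt(19)) + 13377) + 608*(-23) = (3*I*sqrt(38) + 13377) - 13984 = (13377 + 3*I*sqrt(38)) - 13984 = -607 + 3*I*sqrt(38)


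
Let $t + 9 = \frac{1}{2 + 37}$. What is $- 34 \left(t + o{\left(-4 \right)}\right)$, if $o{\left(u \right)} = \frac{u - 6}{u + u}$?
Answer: $\frac{20485}{78} \approx 262.63$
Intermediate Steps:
$o{\left(u \right)} = \frac{-6 + u}{2 u}$
$t = - \frac{350}{39}$ ($t = -9 + \frac{1}{2 + 37} = -9 + \frac{1}{39} = - \frac{350}{39} \approx -8.9744$)
$- 34 \left(t + o{\left(-4 \right)}\right) = - 34 \left(- \frac{350}{39} + \frac{-6 - 4}{2 \left(-4\right)}\right) = - 34 \left(- \frac{350}{39} + \frac{1}{2} \left(- \frac{1}{4}\right) \left(-10\right)\right) = - 34 \left(- \frac{350}{39} + \frac{5}{4}\right) = \left(-34\right) \left(- \frac{1205}{156}\right) = \frac{20485}{78}$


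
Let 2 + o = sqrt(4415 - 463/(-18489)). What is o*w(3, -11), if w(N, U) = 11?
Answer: -22 + 11*sqrt(1509245939622)/18489 ≈ 708.90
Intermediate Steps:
o = -2 + sqrt(1509245939622)/18489 (o = -2 + sqrt(4415 - 463/(-18489)) = -2 + sqrt(4415 - 463*(-1/18489)) = -2 + sqrt(4415 + 463/18489) = -2 + sqrt(81629398/18489) = -2 + sqrt(1509245939622)/18489 ≈ 64.446)
o*w(3, -11) = (-2 + sqrt(1509245939622)/18489)*11 = -22 + 11*sqrt(1509245939622)/18489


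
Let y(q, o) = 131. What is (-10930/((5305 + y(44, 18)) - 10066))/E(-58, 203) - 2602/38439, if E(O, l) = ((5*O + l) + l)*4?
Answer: -516979037/8257927248 ≈ -0.062604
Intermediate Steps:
E(O, l) = 8*l + 20*O (E(O, l) = ((l + 5*O) + l)*4 = (2*l + 5*O)*4 = 8*l + 20*O)
(-10930/((5305 + y(44, 18)) - 10066))/E(-58, 203) - 2602/38439 = (-10930/((5305 + 131) - 10066))/(8*203 + 20*(-58)) - 2602/38439 = (-10930/(5436 - 10066))/(1624 - 1160) - 2602*1/38439 = -10930/(-4630)/464 - 2602/38439 = -10930*(-1/4630)*(1/464) - 2602/38439 = (1093/463)*(1/464) - 2602/38439 = 1093/214832 - 2602/38439 = -516979037/8257927248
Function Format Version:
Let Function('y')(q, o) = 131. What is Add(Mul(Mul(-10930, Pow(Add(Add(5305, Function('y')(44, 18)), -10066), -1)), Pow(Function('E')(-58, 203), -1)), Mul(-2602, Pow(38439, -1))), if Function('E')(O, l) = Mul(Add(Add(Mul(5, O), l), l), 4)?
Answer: Rational(-516979037, 8257927248) ≈ -0.062604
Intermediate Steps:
Function('E')(O, l) = Add(Mul(8, l), Mul(20, O)) (Function('E')(O, l) = Mul(Add(Add(l, Mul(5, O)), l), 4) = Mul(Add(Mul(2, l), Mul(5, O)), 4) = Add(Mul(8, l), Mul(20, O)))
Add(Mul(Mul(-10930, Pow(Add(Add(5305, Function('y')(44, 18)), -10066), -1)), Pow(Function('E')(-58, 203), -1)), Mul(-2602, Pow(38439, -1))) = Add(Mul(Mul(-10930, Pow(Add(Add(5305, 131), -10066), -1)), Pow(Add(Mul(8, 203), Mul(20, -58)), -1)), Mul(-2602, Pow(38439, -1))) = Add(Mul(Mul(-10930, Pow(Add(5436, -10066), -1)), Pow(Add(1624, -1160), -1)), Mul(-2602, Rational(1, 38439))) = Add(Mul(Mul(-10930, Pow(-4630, -1)), Pow(464, -1)), Rational(-2602, 38439)) = Add(Mul(Mul(-10930, Rational(-1, 4630)), Rational(1, 464)), Rational(-2602, 38439)) = Add(Mul(Rational(1093, 463), Rational(1, 464)), Rational(-2602, 38439)) = Add(Rational(1093, 214832), Rational(-2602, 38439)) = Rational(-516979037, 8257927248)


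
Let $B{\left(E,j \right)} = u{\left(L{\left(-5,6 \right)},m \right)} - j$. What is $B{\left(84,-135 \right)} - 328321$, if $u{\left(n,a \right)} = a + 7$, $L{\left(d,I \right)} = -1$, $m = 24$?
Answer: $-328155$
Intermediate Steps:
$u{\left(n,a \right)} = 7 + a$
$B{\left(E,j \right)} = 31 - j$ ($B{\left(E,j \right)} = \left(7 + 24\right) - j = 31 - j$)
$B{\left(84,-135 \right)} - 328321 = \left(31 - -135\right) - 328321 = \left(31 + 135\right) - 328321 = 166 - 328321 = -328155$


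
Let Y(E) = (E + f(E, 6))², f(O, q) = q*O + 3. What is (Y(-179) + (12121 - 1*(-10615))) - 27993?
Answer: 1557243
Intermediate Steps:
f(O, q) = 3 + O*q (f(O, q) = O*q + 3 = 3 + O*q)
Y(E) = (3 + 7*E)² (Y(E) = (E + (3 + E*6))² = (E + (3 + 6*E))² = (3 + 7*E)²)
(Y(-179) + (12121 - 1*(-10615))) - 27993 = ((3 + 7*(-179))² + (12121 - 1*(-10615))) - 27993 = ((3 - 1253)² + (12121 + 10615)) - 27993 = ((-1250)² + 22736) - 27993 = (1562500 + 22736) - 27993 = 1585236 - 27993 = 1557243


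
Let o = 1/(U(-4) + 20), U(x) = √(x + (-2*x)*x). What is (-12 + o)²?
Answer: 6791227/47524 + 3909*I/11881 ≈ 142.9 + 0.32901*I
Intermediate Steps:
U(x) = √(x - 2*x²)
o = (20 - 6*I)/436 (o = 1/(√(-4*(1 - 2*(-4))) + 20) = 1/(√(-4*(1 + 8)) + 20) = 1/(√(-4*9) + 20) = 1/(√(-36) + 20) = 1/(6*I + 20) = 1/(20 + 6*I) = (20 - 6*I)/436 ≈ 0.045872 - 0.013761*I)
(-12 + o)² = (-12 + (5/109 - 3*I/218))² = (-1303/109 - 3*I/218)²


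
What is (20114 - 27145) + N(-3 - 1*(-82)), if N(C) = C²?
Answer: -790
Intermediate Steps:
(20114 - 27145) + N(-3 - 1*(-82)) = (20114 - 27145) + (-3 - 1*(-82))² = -7031 + (-3 + 82)² = -7031 + 79² = -7031 + 6241 = -790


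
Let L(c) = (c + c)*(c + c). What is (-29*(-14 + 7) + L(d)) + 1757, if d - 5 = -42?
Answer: 7436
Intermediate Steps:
d = -37 (d = 5 - 42 = -37)
L(c) = 4*c² (L(c) = (2*c)*(2*c) = 4*c²)
(-29*(-14 + 7) + L(d)) + 1757 = (-29*(-14 + 7) + 4*(-37)²) + 1757 = (-29*(-7) + 4*1369) + 1757 = (203 + 5476) + 1757 = 5679 + 1757 = 7436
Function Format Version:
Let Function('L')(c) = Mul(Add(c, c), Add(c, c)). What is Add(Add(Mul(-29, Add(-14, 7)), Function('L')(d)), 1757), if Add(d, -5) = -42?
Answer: 7436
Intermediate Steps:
d = -37 (d = Add(5, -42) = -37)
Function('L')(c) = Mul(4, Pow(c, 2)) (Function('L')(c) = Mul(Mul(2, c), Mul(2, c)) = Mul(4, Pow(c, 2)))
Add(Add(Mul(-29, Add(-14, 7)), Function('L')(d)), 1757) = Add(Add(Mul(-29, Add(-14, 7)), Mul(4, Pow(-37, 2))), 1757) = Add(Add(Mul(-29, -7), Mul(4, 1369)), 1757) = Add(Add(203, 5476), 1757) = Add(5679, 1757) = 7436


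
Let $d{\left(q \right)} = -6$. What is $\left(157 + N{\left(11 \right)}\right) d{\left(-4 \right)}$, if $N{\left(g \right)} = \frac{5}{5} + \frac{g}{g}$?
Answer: $-954$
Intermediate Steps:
$N{\left(g \right)} = 2$ ($N{\left(g \right)} = 5 \cdot \frac{1}{5} + 1 = 1 + 1 = 2$)
$\left(157 + N{\left(11 \right)}\right) d{\left(-4 \right)} = \left(157 + 2\right) \left(-6\right) = 159 \left(-6\right) = -954$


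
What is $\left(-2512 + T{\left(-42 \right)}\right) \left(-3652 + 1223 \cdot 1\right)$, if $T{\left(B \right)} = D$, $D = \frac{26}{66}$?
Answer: $\frac{201322807}{33} \approx 6.1007 \cdot 10^{6}$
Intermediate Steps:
$D = \frac{13}{33}$ ($D = 26 \cdot \frac{1}{66} = \frac{13}{33} \approx 0.39394$)
$T{\left(B \right)} = \frac{13}{33}$
$\left(-2512 + T{\left(-42 \right)}\right) \left(-3652 + 1223 \cdot 1\right) = \left(-2512 + \frac{13}{33}\right) \left(-3652 + 1223 \cdot 1\right) = - \frac{82883 \left(-3652 + 1223\right)}{33} = \left(- \frac{82883}{33}\right) \left(-2429\right) = \frac{201322807}{33}$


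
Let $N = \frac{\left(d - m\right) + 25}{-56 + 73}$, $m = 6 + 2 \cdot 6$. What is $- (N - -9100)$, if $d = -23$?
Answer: $- \frac{154684}{17} \approx -9099.1$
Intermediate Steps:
$m = 18$ ($m = 6 + 12 = 18$)
$N = - \frac{16}{17}$ ($N = \frac{\left(-23 - 18\right) + 25}{-56 + 73} = \frac{\left(-23 - 18\right) + 25}{17} = \left(-41 + 25\right) \frac{1}{17} = \left(-16\right) \frac{1}{17} = - \frac{16}{17} \approx -0.94118$)
$- (N - -9100) = - (- \frac{16}{17} - -9100) = - (- \frac{16}{17} + 9100) = \left(-1\right) \frac{154684}{17} = - \frac{154684}{17}$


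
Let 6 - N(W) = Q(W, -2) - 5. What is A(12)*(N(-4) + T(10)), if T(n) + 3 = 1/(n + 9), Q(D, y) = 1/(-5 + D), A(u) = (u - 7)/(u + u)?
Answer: 1745/1026 ≈ 1.7008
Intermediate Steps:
A(u) = (-7 + u)/(2*u) (A(u) = (-7 + u)/((2*u)) = (-7 + u)*(1/(2*u)) = (-7 + u)/(2*u))
N(W) = 11 - 1/(-5 + W) (N(W) = 6 - (1/(-5 + W) - 5) = 6 - (-5 + 1/(-5 + W)) = 6 + (5 - 1/(-5 + W)) = 11 - 1/(-5 + W))
T(n) = -3 + 1/(9 + n) (T(n) = -3 + 1/(n + 9) = -3 + 1/(9 + n))
A(12)*(N(-4) + T(10)) = ((½)*(-7 + 12)/12)*((-56 + 11*(-4))/(-5 - 4) + (-26 - 3*10)/(9 + 10)) = ((½)*(1/12)*5)*((-56 - 44)/(-9) + (-26 - 30)/19) = 5*(-⅑*(-100) + (1/19)*(-56))/24 = 5*(100/9 - 56/19)/24 = (5/24)*(1396/171) = 1745/1026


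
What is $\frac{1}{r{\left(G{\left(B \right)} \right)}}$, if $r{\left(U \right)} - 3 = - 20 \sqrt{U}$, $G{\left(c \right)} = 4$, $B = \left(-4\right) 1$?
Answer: $- \frac{1}{37} \approx -0.027027$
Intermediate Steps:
$B = -4$
$r{\left(U \right)} = 3 - 20 \sqrt{U}$
$\frac{1}{r{\left(G{\left(B \right)} \right)}} = \frac{1}{3 - 20 \sqrt{4}} = \frac{1}{3 - 40} = \frac{1}{-37} = - \frac{1}{37}$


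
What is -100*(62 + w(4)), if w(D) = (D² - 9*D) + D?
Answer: -4600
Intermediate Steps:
w(D) = D² - 8*D
-100*(62 + w(4)) = -100*(62 + 4*(-8 + 4)) = -100*(62 + 4*(-4)) = -100*(62 - 16) = -100*46 = -4600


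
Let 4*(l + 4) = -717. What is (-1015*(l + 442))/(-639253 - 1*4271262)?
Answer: 210105/3928412 ≈ 0.053483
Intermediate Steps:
l = -733/4 (l = -4 + (¼)*(-717) = -4 - 717/4 = -733/4 ≈ -183.25)
(-1015*(l + 442))/(-639253 - 1*4271262) = (-1015*(-733/4 + 442))/(-639253 - 1*4271262) = (-1015*1035/4)/(-639253 - 4271262) = -1050525/4/(-4910515) = -1050525/4*(-1/4910515) = 210105/3928412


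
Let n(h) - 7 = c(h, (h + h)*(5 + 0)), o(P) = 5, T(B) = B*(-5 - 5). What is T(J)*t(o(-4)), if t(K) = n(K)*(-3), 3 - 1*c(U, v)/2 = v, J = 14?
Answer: -36540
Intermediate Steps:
T(B) = -10*B (T(B) = B*(-10) = -10*B)
c(U, v) = 6 - 2*v
n(h) = 13 - 20*h (n(h) = 7 + (6 - 2*(h + h)*(5 + 0)) = 7 + (6 - 2*2*h*5) = 7 + (6 - 20*h) = 13 - 20*h)
t(K) = -39 + 60*K (t(K) = (13 - 20*K)*(-3) = -39 + 60*K)
T(J)*t(o(-4)) = (-10*14)*(-39 + 60*5) = -140*(-39 + 300) = -140*261 = -36540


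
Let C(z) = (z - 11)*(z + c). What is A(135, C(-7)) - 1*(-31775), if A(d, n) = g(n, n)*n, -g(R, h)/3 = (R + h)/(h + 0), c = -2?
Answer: 30803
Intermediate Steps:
g(R, h) = -3*(R + h)/h (g(R, h) = -3*(R + h)/(h + 0) = -3*(R + h)/h)
C(z) = (-11 + z)*(-2 + z) (C(z) = (z - 11)*(z - 2) = (-11 + z)*(-2 + z))
A(d, n) = -6*n (A(d, n) = (-3 - 3*n/n)*n = (-3 - 3)*n = -6*n)
A(135, C(-7)) - 1*(-31775) = -6*(22 + (-7)² - 13*(-7)) - 1*(-31775) = -6*(22 + 49 + 91) + 31775 = -6*162 + 31775 = -972 + 31775 = 30803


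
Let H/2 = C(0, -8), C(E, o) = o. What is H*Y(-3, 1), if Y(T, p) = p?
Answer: -16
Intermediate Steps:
H = -16 (H = 2*(-8) = -16)
H*Y(-3, 1) = -16*1 = -16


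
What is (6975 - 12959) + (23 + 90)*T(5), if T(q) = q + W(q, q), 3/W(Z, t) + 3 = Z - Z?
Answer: -5532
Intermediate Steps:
W(Z, t) = -1 (W(Z, t) = 3/(-3 + (Z - Z)) = 3/(-3 + 0) = 3/(-3) = 3*(-1/3) = -1)
T(q) = -1 + q (T(q) = q - 1 = -1 + q)
(6975 - 12959) + (23 + 90)*T(5) = (6975 - 12959) + (23 + 90)*(-1 + 5) = -5984 + 113*4 = -5984 + 452 = -5532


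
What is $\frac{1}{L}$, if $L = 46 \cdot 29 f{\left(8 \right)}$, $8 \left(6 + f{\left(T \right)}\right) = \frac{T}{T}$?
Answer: $- \frac{4}{31349} \approx -0.0001276$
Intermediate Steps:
$f{\left(T \right)} = - \frac{47}{8}$ ($f{\left(T \right)} = -6 + \frac{T \frac{1}{T}}{8} = -6 + \frac{1}{8} \cdot 1 = -6 + \frac{1}{8} = - \frac{47}{8}$)
$L = - \frac{31349}{4}$ ($L = 46 \cdot 29 \left(- \frac{47}{8}\right) = 1334 \left(- \frac{47}{8}\right) = - \frac{31349}{4} \approx -7837.3$)
$\frac{1}{L} = \frac{1}{- \frac{31349}{4}} = - \frac{4}{31349}$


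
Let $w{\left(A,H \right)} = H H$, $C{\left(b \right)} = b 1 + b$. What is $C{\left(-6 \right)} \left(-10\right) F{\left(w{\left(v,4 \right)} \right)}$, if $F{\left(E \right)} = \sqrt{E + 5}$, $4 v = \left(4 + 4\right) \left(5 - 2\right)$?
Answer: $120 \sqrt{21} \approx 549.91$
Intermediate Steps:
$C{\left(b \right)} = 2 b$ ($C{\left(b \right)} = b + b = 2 b$)
$v = 6$ ($v = \frac{\left(4 + 4\right) \left(5 - 2\right)}{4} = \frac{8 \cdot 3}{4} = \frac{1}{4} \cdot 24 = 6$)
$w{\left(A,H \right)} = H^{2}$
$F{\left(E \right)} = \sqrt{5 + E}$
$C{\left(-6 \right)} \left(-10\right) F{\left(w{\left(v,4 \right)} \right)} = 2 \left(-6\right) \left(-10\right) \sqrt{5 + 4^{2}} = \left(-12\right) \left(-10\right) \sqrt{5 + 16} = 120 \sqrt{21}$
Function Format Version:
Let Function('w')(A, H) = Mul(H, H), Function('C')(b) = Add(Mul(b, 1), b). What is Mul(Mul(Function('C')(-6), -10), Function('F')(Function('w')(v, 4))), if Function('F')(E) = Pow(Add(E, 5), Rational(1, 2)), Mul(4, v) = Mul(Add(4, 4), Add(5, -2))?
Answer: Mul(120, Pow(21, Rational(1, 2))) ≈ 549.91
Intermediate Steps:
Function('C')(b) = Mul(2, b) (Function('C')(b) = Add(b, b) = Mul(2, b))
v = 6 (v = Mul(Rational(1, 4), Mul(Add(4, 4), Add(5, -2))) = Mul(Rational(1, 4), Mul(8, 3)) = Mul(Rational(1, 4), 24) = 6)
Function('w')(A, H) = Pow(H, 2)
Function('F')(E) = Pow(Add(5, E), Rational(1, 2))
Mul(Mul(Function('C')(-6), -10), Function('F')(Function('w')(v, 4))) = Mul(Mul(Mul(2, -6), -10), Pow(Add(5, Pow(4, 2)), Rational(1, 2))) = Mul(Mul(-12, -10), Pow(Add(5, 16), Rational(1, 2))) = Mul(120, Pow(21, Rational(1, 2)))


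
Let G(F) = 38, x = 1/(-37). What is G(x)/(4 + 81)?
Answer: 38/85 ≈ 0.44706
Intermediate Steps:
x = -1/37 ≈ -0.027027
G(x)/(4 + 81) = 38/(4 + 81) = 38/85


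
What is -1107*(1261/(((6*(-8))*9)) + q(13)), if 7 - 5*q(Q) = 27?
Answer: 122549/16 ≈ 7659.3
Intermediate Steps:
q(Q) = -4 (q(Q) = 7/5 - ⅕*27 = 7/5 - 27/5 = -4)
-1107*(1261/(((6*(-8))*9)) + q(13)) = -1107*(1261/(((6*(-8))*9)) - 4) = -1107*(1261/((-48*9)) - 4) = -1107*(1261/(-432) - 4) = -1107*(1261*(-1/432) - 4) = -1107*(-1261/432 - 4) = -1107*(-2989/432) = 122549/16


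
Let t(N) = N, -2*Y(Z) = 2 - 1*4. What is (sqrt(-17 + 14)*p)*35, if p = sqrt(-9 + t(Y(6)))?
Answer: -70*sqrt(6) ≈ -171.46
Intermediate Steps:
Y(Z) = 1 (Y(Z) = -(2 - 1*4)/2 = -(2 - 4)/2 = -1/2*(-2) = 1)
p = 2*I*sqrt(2) (p = sqrt(-9 + 1) = sqrt(-8) = 2*I*sqrt(2) ≈ 2.8284*I)
(sqrt(-17 + 14)*p)*35 = (sqrt(-17 + 14)*(2*I*sqrt(2)))*35 = (sqrt(-3)*(2*I*sqrt(2)))*35 = ((I*sqrt(3))*(2*I*sqrt(2)))*35 = -2*sqrt(6)*35 = -70*sqrt(6)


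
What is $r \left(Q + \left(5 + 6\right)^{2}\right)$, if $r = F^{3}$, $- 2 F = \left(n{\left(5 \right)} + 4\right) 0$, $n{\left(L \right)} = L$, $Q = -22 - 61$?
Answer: $0$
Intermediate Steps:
$Q = -83$ ($Q = -22 - 61 = -83$)
$F = 0$ ($F = - \frac{\left(5 + 4\right) 0}{2} = - \frac{9 \cdot 0}{2} = \left(- \frac{1}{2}\right) 0 = 0$)
$r = 0$ ($r = 0^{3} = 0$)
$r \left(Q + \left(5 + 6\right)^{2}\right) = 0 \left(-83 + \left(5 + 6\right)^{2}\right) = 0 \left(-83 + 11^{2}\right) = 0 \left(-83 + 121\right) = 0 \cdot 38 = 0$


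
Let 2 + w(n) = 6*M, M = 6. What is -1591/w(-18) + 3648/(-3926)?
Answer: -3185149/66742 ≈ -47.723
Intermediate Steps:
w(n) = 34 (w(n) = -2 + 6*6 = -2 + 36 = 34)
-1591/w(-18) + 3648/(-3926) = -1591/34 + 3648/(-3926) = -1591*1/34 + 3648*(-1/3926) = -1591/34 - 1824/1963 = -3185149/66742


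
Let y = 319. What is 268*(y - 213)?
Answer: 28408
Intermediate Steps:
268*(y - 213) = 268*(319 - 213) = 268*106 = 28408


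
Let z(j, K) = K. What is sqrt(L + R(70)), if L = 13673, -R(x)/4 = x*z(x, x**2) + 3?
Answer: I*sqrt(1358339) ≈ 1165.5*I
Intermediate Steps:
R(x) = -12 - 4*x**3 (R(x) = -4*(x*x**2 + 3) = -4*(x**3 + 3) = -4*(3 + x**3) = -12 - 4*x**3)
sqrt(L + R(70)) = sqrt(13673 + (-12 - 4*70**3)) = sqrt(13673 + (-12 - 4*343000)) = sqrt(13673 + (-12 - 1372000)) = sqrt(13673 - 1372012) = sqrt(-1358339) = I*sqrt(1358339)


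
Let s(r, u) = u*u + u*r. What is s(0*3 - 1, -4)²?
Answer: 400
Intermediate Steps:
s(r, u) = u² + r*u
s(0*3 - 1, -4)² = (-4*((0*3 - 1) - 4))² = (-4*((0 - 1) - 4))² = (-4*(-1 - 4))² = (-4*(-5))² = 20² = 400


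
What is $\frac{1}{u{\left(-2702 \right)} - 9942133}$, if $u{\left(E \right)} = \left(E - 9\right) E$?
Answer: $- \frac{1}{2617011} \approx -3.8212 \cdot 10^{-7}$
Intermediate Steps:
$u{\left(E \right)} = E \left(-9 + E\right)$ ($u{\left(E \right)} = \left(-9 + E\right) E = E \left(-9 + E\right)$)
$\frac{1}{u{\left(-2702 \right)} - 9942133} = \frac{1}{- 2702 \left(-9 - 2702\right) - 9942133} = \frac{1}{\left(-2702\right) \left(-2711\right) - 9942133} = \frac{1}{7325122 - 9942133} = \frac{1}{-2617011} = - \frac{1}{2617011}$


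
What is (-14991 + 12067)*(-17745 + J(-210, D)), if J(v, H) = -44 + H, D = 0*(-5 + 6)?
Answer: 52015036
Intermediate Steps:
D = 0 (D = 0*1 = 0)
(-14991 + 12067)*(-17745 + J(-210, D)) = (-14991 + 12067)*(-17745 + (-44 + 0)) = -2924*(-17745 - 44) = -2924*(-17789) = 52015036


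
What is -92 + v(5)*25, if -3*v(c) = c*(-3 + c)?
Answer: -526/3 ≈ -175.33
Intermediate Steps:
v(c) = -c*(-3 + c)/3
-92 + v(5)*25 = -92 + ((1/3)*5*(3 - 1*5))*25 = -92 + ((1/3)*5*(3 - 5))*25 = -92 + ((1/3)*5*(-2))*25 = -92 - 10/3*25 = -92 - 250/3 = -526/3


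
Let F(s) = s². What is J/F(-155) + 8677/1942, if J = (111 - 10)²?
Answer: 228275267/46656550 ≈ 4.8927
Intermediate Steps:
J = 10201 (J = 101² = 10201)
J/F(-155) + 8677/1942 = 10201/((-155)²) + 8677/1942 = 10201/24025 + 8677*(1/1942) = 10201*(1/24025) + 8677/1942 = 10201/24025 + 8677/1942 = 228275267/46656550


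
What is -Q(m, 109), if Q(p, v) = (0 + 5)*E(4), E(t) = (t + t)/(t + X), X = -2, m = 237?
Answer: -20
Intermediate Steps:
E(t) = 2*t/(-2 + t) (E(t) = (t + t)/(t - 2) = (2*t)/(-2 + t) = 2*t/(-2 + t))
Q(p, v) = 20 (Q(p, v) = (0 + 5)*(2*4/(-2 + 4)) = 5*(2*4/2) = 5*(2*4*(½)) = 5*4 = 20)
-Q(m, 109) = -1*20 = -20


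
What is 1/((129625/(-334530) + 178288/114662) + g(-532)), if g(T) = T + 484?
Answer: -3835787886/179639856239 ≈ -0.021353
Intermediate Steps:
g(T) = 484 + T
1/((129625/(-334530) + 178288/114662) + g(-532)) = 1/((129625/(-334530) + 178288/114662) + (484 - 532)) = 1/((129625*(-1/334530) + 178288*(1/114662)) - 48) = 1/((-25925/66906 + 89144/57331) - 48) = 1/(4477962289/3835787886 - 48) = 1/(-179639856239/3835787886) = -3835787886/179639856239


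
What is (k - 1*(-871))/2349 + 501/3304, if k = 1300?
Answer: 8349833/7761096 ≈ 1.0759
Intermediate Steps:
(k - 1*(-871))/2349 + 501/3304 = (1300 - 1*(-871))/2349 + 501/3304 = (1300 + 871)*(1/2349) + 501*(1/3304) = 2171*(1/2349) + 501/3304 = 2171/2349 + 501/3304 = 8349833/7761096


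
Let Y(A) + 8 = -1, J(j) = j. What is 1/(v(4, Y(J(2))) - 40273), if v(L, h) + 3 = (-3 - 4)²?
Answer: -1/40227 ≈ -2.4859e-5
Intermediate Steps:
Y(A) = -9 (Y(A) = -8 - 1 = -9)
v(L, h) = 46 (v(L, h) = -3 + (-3 - 4)² = -3 + (-7)² = -3 + 49 = 46)
1/(v(4, Y(J(2))) - 40273) = 1/(46 - 40273) = 1/(-40227) = -1/40227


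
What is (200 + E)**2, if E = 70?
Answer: 72900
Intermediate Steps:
(200 + E)**2 = (200 + 70)**2 = 270**2 = 72900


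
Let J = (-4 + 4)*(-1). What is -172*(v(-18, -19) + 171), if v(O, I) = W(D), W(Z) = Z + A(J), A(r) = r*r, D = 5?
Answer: -30272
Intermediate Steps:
J = 0 (J = 0*(-1) = 0)
A(r) = r²
W(Z) = Z (W(Z) = Z + 0² = Z + 0 = Z)
v(O, I) = 5
-172*(v(-18, -19) + 171) = -172*(5 + 171) = -172*176 = -30272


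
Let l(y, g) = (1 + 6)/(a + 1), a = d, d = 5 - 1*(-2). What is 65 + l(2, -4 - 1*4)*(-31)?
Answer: 303/8 ≈ 37.875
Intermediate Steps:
d = 7 (d = 5 + 2 = 7)
a = 7
l(y, g) = 7/8 (l(y, g) = (1 + 6)/(7 + 1) = 7/8)
65 + l(2, -4 - 1*4)*(-31) = 65 + (7/8)*(-31) = 65 - 217/8 = 303/8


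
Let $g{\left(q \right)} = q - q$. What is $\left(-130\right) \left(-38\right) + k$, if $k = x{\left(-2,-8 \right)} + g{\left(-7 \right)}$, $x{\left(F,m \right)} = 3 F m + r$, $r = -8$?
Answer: $4980$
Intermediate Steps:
$g{\left(q \right)} = 0$
$x{\left(F,m \right)} = -8 + 3 F m$ ($x{\left(F,m \right)} = 3 F m - 8 = -8 + 3 F m$)
$k = 40$ ($k = \left(-8 + 3 \left(-2\right) \left(-8\right)\right) + 0 = \left(-8 + 48\right) + 0 = 40 + 0 = 40$)
$\left(-130\right) \left(-38\right) + k = \left(-130\right) \left(-38\right) + 40 = 4940 + 40 = 4980$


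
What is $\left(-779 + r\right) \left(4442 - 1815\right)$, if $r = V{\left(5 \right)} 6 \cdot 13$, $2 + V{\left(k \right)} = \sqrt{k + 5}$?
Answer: $-2456245 + 204906 \sqrt{10} \approx -1.8083 \cdot 10^{6}$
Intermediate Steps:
$V{\left(k \right)} = -2 + \sqrt{5 + k}$ ($V{\left(k \right)} = -2 + \sqrt{k + 5} = -2 + \sqrt{5 + k}$)
$r = -156 + 78 \sqrt{10}$ ($r = \left(-2 + \sqrt{5 + 5}\right) 6 \cdot 13 = \left(-2 + \sqrt{10}\right) 6 \cdot 13 = \left(-12 + 6 \sqrt{10}\right) 13 = -156 + 78 \sqrt{10} \approx 90.658$)
$\left(-779 + r\right) \left(4442 - 1815\right) = \left(-779 - \left(156 - 78 \sqrt{10}\right)\right) \left(4442 - 1815\right) = \left(-935 + 78 \sqrt{10}\right) 2627 = -2456245 + 204906 \sqrt{10}$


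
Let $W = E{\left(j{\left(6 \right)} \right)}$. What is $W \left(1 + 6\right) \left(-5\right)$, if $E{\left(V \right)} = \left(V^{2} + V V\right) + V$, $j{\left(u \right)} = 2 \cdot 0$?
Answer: $0$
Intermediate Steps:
$j{\left(u \right)} = 0$
$E{\left(V \right)} = V + 2 V^{2}$ ($E{\left(V \right)} = \left(V^{2} + V^{2}\right) + V = 2 V^{2} + V = V + 2 V^{2}$)
$W = 0$ ($W = 0 \left(1 + 2 \cdot 0\right) = 0 \left(1 + 0\right) = 0 \cdot 1 = 0$)
$W \left(1 + 6\right) \left(-5\right) = 0 \left(1 + 6\right) \left(-5\right) = 0 \cdot 7 \left(-5\right) = 0 \left(-35\right) = 0$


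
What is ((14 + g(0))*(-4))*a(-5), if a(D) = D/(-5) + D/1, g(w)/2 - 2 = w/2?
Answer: 288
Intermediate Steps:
g(w) = 4 + w (g(w) = 4 + 2*(w/2) = 4 + w)
a(D) = 4*D/5 (a(D) = D*(-⅕) + D*1 = -D/5 + D = 4*D/5)
((14 + g(0))*(-4))*a(-5) = ((14 + (4 + 0))*(-4))*((⅘)*(-5)) = ((14 + 4)*(-4))*(-4) = (18*(-4))*(-4) = -72*(-4) = 288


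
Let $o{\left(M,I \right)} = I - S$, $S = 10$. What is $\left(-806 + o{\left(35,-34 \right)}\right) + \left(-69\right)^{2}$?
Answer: $3911$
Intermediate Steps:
$o{\left(M,I \right)} = -10 + I$ ($o{\left(M,I \right)} = I - 10 = -10 + I$)
$\left(-806 + o{\left(35,-34 \right)}\right) + \left(-69\right)^{2} = \left(-806 - 44\right) + \left(-69\right)^{2} = \left(-806 - 44\right) + 4761 = -850 + 4761 = 3911$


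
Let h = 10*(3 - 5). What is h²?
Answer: 400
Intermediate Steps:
h = -20 (h = 10*(-2) = -20)
h² = (-20)² = 400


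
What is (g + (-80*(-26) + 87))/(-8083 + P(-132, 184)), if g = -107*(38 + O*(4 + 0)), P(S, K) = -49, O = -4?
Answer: 187/8132 ≈ 0.022996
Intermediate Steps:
g = -2354 (g = -107*(38 - 4*(4 + 0)) = -107*(38 - 4*4) = -107*(38 - 16) = -107*22 = -2354)
(g + (-80*(-26) + 87))/(-8083 + P(-132, 184)) = (-2354 + (-80*(-26) + 87))/(-8083 - 49) = (-2354 + (2080 + 87))/(-8132) = (-2354 + 2167)*(-1/8132) = -187*(-1/8132) = 187/8132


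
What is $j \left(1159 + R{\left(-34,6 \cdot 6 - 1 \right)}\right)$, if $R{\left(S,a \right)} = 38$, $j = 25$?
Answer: $29925$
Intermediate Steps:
$j \left(1159 + R{\left(-34,6 \cdot 6 - 1 \right)}\right) = 25 \left(1159 + 38\right) = 25 \cdot 1197 = 29925$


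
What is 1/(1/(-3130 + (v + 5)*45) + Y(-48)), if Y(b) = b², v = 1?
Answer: 2860/6589439 ≈ 0.00043403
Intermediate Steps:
1/(1/(-3130 + (v + 5)*45) + Y(-48)) = 1/(1/(-3130 + (1 + 5)*45) + (-48)²) = 1/(1/(-3130 + 6*45) + 2304) = 1/(1/(-3130 + 270) + 2304) = 1/(1/(-2860) + 2304) = 1/(-1/2860 + 2304) = 1/(6589439/2860) = 2860/6589439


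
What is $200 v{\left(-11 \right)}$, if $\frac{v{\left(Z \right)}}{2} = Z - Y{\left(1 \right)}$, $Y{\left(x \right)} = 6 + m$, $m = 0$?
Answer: $-6800$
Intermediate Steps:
$Y{\left(x \right)} = 6$ ($Y{\left(x \right)} = 6 + 0 = 6$)
$v{\left(Z \right)} = -12 + 2 Z$ ($v{\left(Z \right)} = 2 \left(Z - 6\right) = 2 \left(-6 + Z\right) = -12 + 2 Z$)
$200 v{\left(-11 \right)} = 200 \left(-12 + 2 \left(-11\right)\right) = 200 \left(-12 - 22\right) = 200 \left(-34\right) = -6800$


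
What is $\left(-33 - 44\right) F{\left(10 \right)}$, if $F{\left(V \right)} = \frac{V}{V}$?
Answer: $-77$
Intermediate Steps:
$F{\left(V \right)} = 1$
$\left(-33 - 44\right) F{\left(10 \right)} = \left(-33 - 44\right) 1 = \left(-77\right) 1 = -77$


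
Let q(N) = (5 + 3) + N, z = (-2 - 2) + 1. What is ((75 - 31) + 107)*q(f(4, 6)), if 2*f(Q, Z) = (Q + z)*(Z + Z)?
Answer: 2114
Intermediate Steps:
z = -3 (z = -4 + 1 = -3)
f(Q, Z) = Z*(-3 + Q) (f(Q, Z) = ((Q - 3)*(Z + Z))/2 = ((-3 + Q)*(2*Z))/2 = (2*Z*(-3 + Q))/2 = Z*(-3 + Q))
q(N) = 8 + N
((75 - 31) + 107)*q(f(4, 6)) = ((75 - 31) + 107)*(8 + 6*(-3 + 4)) = (44 + 107)*(8 + 6*1) = 151*(8 + 6) = 151*14 = 2114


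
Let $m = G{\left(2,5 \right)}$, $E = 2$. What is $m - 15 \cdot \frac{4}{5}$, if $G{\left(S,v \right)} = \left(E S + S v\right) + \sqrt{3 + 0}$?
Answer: $2 + \sqrt{3} \approx 3.7321$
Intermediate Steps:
$G{\left(S,v \right)} = \sqrt{3} + 2 S + S v$ ($G{\left(S,v \right)} = \left(2 S + S v\right) + \sqrt{3 + 0} = \left(2 S + S v\right) + \sqrt{3} = \sqrt{3} + 2 S + S v$)
$m = 14 + \sqrt{3}$ ($m = \sqrt{3} + 2 \cdot 2 + 2 \cdot 5 = \sqrt{3} + 4 + 10 = 14 + \sqrt{3} \approx 15.732$)
$m - 15 \cdot \frac{4}{5} = \left(14 + \sqrt{3}\right) - 15 \cdot \frac{4}{5} = \left(14 + \sqrt{3}\right) - 15 \cdot 4 \cdot \frac{1}{5} = \left(14 + \sqrt{3}\right) - 12 = 2 + \sqrt{3}$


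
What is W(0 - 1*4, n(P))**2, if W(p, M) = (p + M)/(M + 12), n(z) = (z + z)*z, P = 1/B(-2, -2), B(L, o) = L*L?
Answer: 961/9409 ≈ 0.10214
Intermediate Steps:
B(L, o) = L**2
P = 1/4 (P = 1/((-2)**2) = 1/4 ≈ 0.25000)
n(z) = 2*z**2 (n(z) = (2*z)*z = 2*z**2)
W(p, M) = (M + p)/(12 + M)
W(0 - 1*4, n(P))**2 = ((2*(1/4)**2 + (0 - 1*4))/(12 + 2*(1/4)**2))**2 = ((2*(1/16) + (0 - 4))/(12 + 2*(1/16)))**2 = ((1/8 - 4)/(12 + 1/8))**2 = (-31/8/(97/8))**2 = ((8/97)*(-31/8))**2 = (-31/97)**2 = 961/9409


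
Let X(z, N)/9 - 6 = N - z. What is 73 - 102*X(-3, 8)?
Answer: -15533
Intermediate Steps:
X(z, N) = 54 - 9*z + 9*N (X(z, N) = 54 + 9*(N - z) = 54 + (-9*z + 9*N) = 54 - 9*z + 9*N)
73 - 102*X(-3, 8) = 73 - 102*(54 - 9*(-3) + 9*8) = 73 - 102*(54 + 27 + 72) = 73 - 102*153 = 73 - 15606 = -15533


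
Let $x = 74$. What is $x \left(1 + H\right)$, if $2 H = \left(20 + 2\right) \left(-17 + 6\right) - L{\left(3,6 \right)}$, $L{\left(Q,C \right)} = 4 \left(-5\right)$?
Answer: $-8140$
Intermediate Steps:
$L{\left(Q,C \right)} = -20$
$H = -111$ ($H = \frac{\left(20 + 2\right) \left(-17 + 6\right) - -20}{2} = \frac{22 \left(-11\right) + 20}{2} = \frac{-242 + 20}{2} = \frac{1}{2} \left(-222\right) = -111$)
$x \left(1 + H\right) = 74 \left(1 - 111\right) = 74 \left(-110\right) = -8140$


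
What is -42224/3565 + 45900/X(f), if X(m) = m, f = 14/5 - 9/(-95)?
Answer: 621342836/39215 ≈ 15845.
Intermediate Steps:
f = 55/19 (f = 14*(⅕) - 9*(-1/95) = 14/5 + 9/95 = 55/19 ≈ 2.8947)
-42224/3565 + 45900/X(f) = -42224/3565 + 45900/(55/19) = -42224*1/3565 + 45900*(19/55) = -42224/3565 + 174420/11 = 621342836/39215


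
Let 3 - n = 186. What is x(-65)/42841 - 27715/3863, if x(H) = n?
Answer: -1188045244/165494783 ≈ -7.1787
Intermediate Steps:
n = -183 (n = 3 - 1*186 = 3 - 186 = -183)
x(H) = -183
x(-65)/42841 - 27715/3863 = -183/42841 - 27715/3863 = -1188045244/165494783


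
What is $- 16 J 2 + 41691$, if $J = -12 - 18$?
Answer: $42651$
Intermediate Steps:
$J = -30$ ($J = -12 - 18 = -30$)
$- 16 J 2 + 41691 = \left(-16\right) \left(-30\right) 2 + 41691 = 480 \cdot 2 + 41691 = 960 + 41691 = 42651$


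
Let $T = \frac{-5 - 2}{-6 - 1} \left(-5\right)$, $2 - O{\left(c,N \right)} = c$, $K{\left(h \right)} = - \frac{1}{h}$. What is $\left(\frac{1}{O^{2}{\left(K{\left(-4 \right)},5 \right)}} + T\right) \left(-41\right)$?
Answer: $\frac{9389}{49} \approx 191.61$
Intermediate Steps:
$O{\left(c,N \right)} = 2 - c$
$T = -5$ ($T = - \frac{7}{-7} \left(-5\right) = \left(-7\right) \left(- \frac{1}{7}\right) \left(-5\right) = 1 \left(-5\right) = -5$)
$\left(\frac{1}{O^{2}{\left(K{\left(-4 \right)},5 \right)}} + T\right) \left(-41\right) = \left(\frac{1}{\left(2 - - \frac{1}{-4}\right)^{2}} - 5\right) \left(-41\right) = \left(\frac{1}{\left(2 - \left(-1\right) \left(- \frac{1}{4}\right)\right)^{2}} - 5\right) \left(-41\right) = \left(\frac{1}{\left(2 - \frac{1}{4}\right)^{2}} - 5\right) \left(-41\right) = \left(\frac{1}{\left(\frac{7}{4}\right)^{2}} - 5\right) \left(-41\right) = \left(\frac{1}{\frac{49}{16}} - 5\right) \left(-41\right) = \left(\frac{16}{49} - 5\right) \left(-41\right) = \left(- \frac{229}{49}\right) \left(-41\right) = \frac{9389}{49}$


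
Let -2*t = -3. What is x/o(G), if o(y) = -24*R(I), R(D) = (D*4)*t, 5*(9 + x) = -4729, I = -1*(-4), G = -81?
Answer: 2387/1440 ≈ 1.6576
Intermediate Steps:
t = 3/2 (t = -½*(-3) = 3/2 ≈ 1.5000)
I = 4
x = -4774/5 (x = -9 + (⅕)*(-4729) = -9 - 4729/5 = -4774/5 ≈ -954.80)
R(D) = 6*D (R(D) = (D*4)*(3/2) = (4*D)*(3/2) = 6*D)
o(y) = -576 (o(y) = -144*4 = -24*24 = -576)
x/o(G) = -4774/5/(-576) = -4774/5*(-1/576) = 2387/1440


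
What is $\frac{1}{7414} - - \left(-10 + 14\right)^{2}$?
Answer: $\frac{118625}{7414} \approx 16.0$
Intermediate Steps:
$\frac{1}{7414} - - \left(-10 + 14\right)^{2} = \frac{1}{7414} - - 4^{2} = \frac{1}{7414} - \left(-1\right) 16 = \frac{1}{7414} - -16 = \frac{1}{7414} + 16 = \frac{118625}{7414}$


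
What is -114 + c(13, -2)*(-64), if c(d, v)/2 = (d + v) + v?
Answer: -1266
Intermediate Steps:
c(d, v) = 2*d + 4*v (c(d, v) = 2*((d + v) + v) = 2*(d + 2*v) = 2*d + 4*v)
-114 + c(13, -2)*(-64) = -114 + (2*13 + 4*(-2))*(-64) = -114 + (26 - 8)*(-64) = -114 + 18*(-64) = -114 - 1152 = -1266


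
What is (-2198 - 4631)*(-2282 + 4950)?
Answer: -18219772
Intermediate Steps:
(-2198 - 4631)*(-2282 + 4950) = -6829*2668 = -18219772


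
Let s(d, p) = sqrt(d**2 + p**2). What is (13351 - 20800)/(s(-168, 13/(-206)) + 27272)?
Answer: -2873612131936/10520361946397 + 511498*sqrt(1197713833)/10520361946397 ≈ -0.27146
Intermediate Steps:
(13351 - 20800)/(s(-168, 13/(-206)) + 27272) = (13351 - 20800)/(sqrt((-168)**2 + (13/(-206))**2) + 27272) = -7449/(sqrt(28224 + (13*(-1/206))**2) + 27272) = -7449/(sqrt(28224 + (-13/206)**2) + 27272) = -7449/(sqrt(28224 + 169/42436) + 27272) = -7449/(sqrt(1197713833/42436) + 27272) = -7449/(sqrt(1197713833)/206 + 27272) = -7449/(27272 + sqrt(1197713833)/206)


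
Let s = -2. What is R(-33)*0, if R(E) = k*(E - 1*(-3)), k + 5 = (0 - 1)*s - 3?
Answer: 0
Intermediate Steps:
k = -6 (k = -5 + ((0 - 1)*(-2) - 3) = -5 + (-1*(-2) - 3) = -5 + (2 - 3) = -5 - 1 = -6)
R(E) = -18 - 6*E (R(E) = -6*(E - 1*(-3)) = -6*(E + 3) = -6*(3 + E) = -18 - 6*E)
R(-33)*0 = (-18 - 6*(-33))*0 = (-18 + 198)*0 = 180*0 = 0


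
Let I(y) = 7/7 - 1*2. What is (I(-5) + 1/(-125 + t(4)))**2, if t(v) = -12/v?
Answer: 16641/16384 ≈ 1.0157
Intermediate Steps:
I(y) = -1 (I(y) = 7*(1/7) - 2 = 1 - 2 = -1)
(I(-5) + 1/(-125 + t(4)))**2 = (-1 + 1/(-125 - 12/4))**2 = (-1 + 1/(-125 - 12*1/4))**2 = (-1 + 1/(-125 - 3))**2 = (-1 + 1/(-128))**2 = (-1 - 1/128)**2 = (-129/128)**2 = 16641/16384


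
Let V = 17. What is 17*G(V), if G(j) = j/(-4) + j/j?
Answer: -221/4 ≈ -55.250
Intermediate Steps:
G(j) = 1 - j/4 (G(j) = j*(-¼) + 1 = -j/4 + 1 = 1 - j/4)
17*G(V) = 17*(1 - ¼*17) = 17*(1 - 17/4) = 17*(-13/4) = -221/4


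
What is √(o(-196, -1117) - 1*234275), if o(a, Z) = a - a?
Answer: 5*I*√9371 ≈ 484.02*I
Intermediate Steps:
o(a, Z) = 0
√(o(-196, -1117) - 1*234275) = √(0 - 1*234275) = √(0 - 234275) = √(-234275) = 5*I*√9371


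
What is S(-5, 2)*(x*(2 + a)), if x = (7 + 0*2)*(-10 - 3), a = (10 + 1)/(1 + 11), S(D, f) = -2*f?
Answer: 3185/3 ≈ 1061.7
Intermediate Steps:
a = 11/12 ≈ 0.91667
x = -91 (x = (7 + 0)*(-13) = 7*(-13) = -91)
S(-5, 2)*(x*(2 + a)) = (-2*2)*(-91*(2 + 11/12)) = -(-364)*35/12 = -4*(-3185/12) = 3185/3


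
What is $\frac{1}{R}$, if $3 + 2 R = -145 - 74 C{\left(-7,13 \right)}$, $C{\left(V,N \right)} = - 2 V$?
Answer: $- \frac{1}{592} \approx -0.0016892$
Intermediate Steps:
$R = -592$ ($R = - \frac{3}{2} + \frac{-145 - 74 \left(\left(-2\right) \left(-7\right)\right)}{2} = - \frac{3}{2} + \frac{-145 - 1036}{2} = - \frac{3}{2} + \frac{1}{2} \left(-1181\right) = - \frac{3}{2} - \frac{1181}{2} = -592$)
$\frac{1}{R} = \frac{1}{-592} = - \frac{1}{592}$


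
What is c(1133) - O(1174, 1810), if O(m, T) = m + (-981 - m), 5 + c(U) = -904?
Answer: 72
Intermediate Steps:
c(U) = -909 (c(U) = -5 - 904 = -909)
O(m, T) = -981
c(1133) - O(1174, 1810) = -909 - 1*(-981) = -909 + 981 = 72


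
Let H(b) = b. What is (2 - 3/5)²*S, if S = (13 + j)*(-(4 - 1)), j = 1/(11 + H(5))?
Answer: -30723/400 ≈ -76.807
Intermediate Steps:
j = 1/16 (j = 1/(11 + 5) = 1/16 ≈ 0.062500)
S = -627/16 (S = (13 + 1/16)*(-(4 - 1)) = 209*(-1*3)/16 = (209/16)*(-3) = -627/16 ≈ -39.188)
(2 - 3/5)²*S = (2 - 3/5)²*(-627/16) = (2 - 3*⅕)²*(-627/16) = (2 - ⅗)²*(-627/16) = (7/5)²*(-627/16) = (49/25)*(-627/16) = -30723/400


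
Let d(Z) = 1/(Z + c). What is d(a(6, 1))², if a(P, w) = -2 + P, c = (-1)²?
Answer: 1/25 ≈ 0.040000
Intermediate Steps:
c = 1
d(Z) = 1/(1 + Z) (d(Z) = 1/(Z + 1) = 1/(1 + Z))
d(a(6, 1))² = (1/(1 + (-2 + 6)))² = (1/(1 + 4))² = (1/5)² = (⅕)² = 1/25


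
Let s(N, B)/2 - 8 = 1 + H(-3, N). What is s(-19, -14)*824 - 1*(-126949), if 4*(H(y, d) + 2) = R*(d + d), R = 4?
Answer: 75861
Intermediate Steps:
H(y, d) = -2 + 2*d (H(y, d) = -2 + (4*(d + d))/4 = -2 + (4*(2*d))/4 = -2 + (8*d)/4 = -2 + 2*d)
s(N, B) = 14 + 4*N (s(N, B) = 16 + 2*(1 + (-2 + 2*N)) = 16 + 2*(-1 + 2*N) = 16 + (-2 + 4*N) = 14 + 4*N)
s(-19, -14)*824 - 1*(-126949) = (14 + 4*(-19))*824 - 1*(-126949) = (14 - 76)*824 + 126949 = -62*824 + 126949 = -51088 + 126949 = 75861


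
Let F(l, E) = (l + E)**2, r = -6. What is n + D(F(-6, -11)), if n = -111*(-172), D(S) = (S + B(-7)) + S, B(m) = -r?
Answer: 19676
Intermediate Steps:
B(m) = 6 (B(m) = -1*(-6) = 6)
F(l, E) = (E + l)**2
D(S) = 6 + 2*S (D(S) = (S + 6) + S = (6 + S) + S = 6 + 2*S)
n = 19092
n + D(F(-6, -11)) = 19092 + (6 + 2*(-11 - 6)**2) = 19092 + (6 + 2*(-17)**2) = 19092 + (6 + 2*289) = 19092 + (6 + 578) = 19092 + 584 = 19676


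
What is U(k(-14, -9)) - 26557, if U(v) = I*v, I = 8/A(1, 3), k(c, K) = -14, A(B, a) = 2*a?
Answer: -79727/3 ≈ -26576.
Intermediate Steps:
I = 4/3 (I = 8/((2*3)) = 8/6 = 8*(1/6) = 4/3 ≈ 1.3333)
U(v) = 4*v/3
U(k(-14, -9)) - 26557 = (4/3)*(-14) - 26557 = -56/3 - 26557 = -79727/3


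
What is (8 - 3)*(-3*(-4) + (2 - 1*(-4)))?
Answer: 90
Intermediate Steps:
(8 - 3)*(-3*(-4) + (2 - 1*(-4))) = 5*(12 + (2 + 4)) = 5*(12 + 6) = 5*18 = 90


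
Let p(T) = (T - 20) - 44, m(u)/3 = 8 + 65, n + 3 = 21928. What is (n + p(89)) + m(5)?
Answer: 22169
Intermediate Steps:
n = 21925 (n = -3 + 21928 = 21925)
m(u) = 219 (m(u) = 3*(8 + 65) = 3*73 = 219)
p(T) = -64 + T (p(T) = (-20 + T) - 44 = -64 + T)
(n + p(89)) + m(5) = (21925 + (-64 + 89)) + 219 = (21925 + 25) + 219 = 21950 + 219 = 22169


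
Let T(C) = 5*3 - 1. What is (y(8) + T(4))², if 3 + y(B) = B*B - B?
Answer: 4489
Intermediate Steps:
T(C) = 14 (T(C) = 15 - 1 = 14)
y(B) = -3 + B² - B (y(B) = -3 + (B*B - B) = -3 + (B² - B) = -3 + B² - B)
(y(8) + T(4))² = ((-3 + 8² - 1*8) + 14)² = ((-3 + 64 - 8) + 14)² = (53 + 14)² = 67² = 4489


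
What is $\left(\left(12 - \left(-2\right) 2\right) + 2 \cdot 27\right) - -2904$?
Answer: $2974$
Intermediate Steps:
$\left(\left(12 - \left(-2\right) 2\right) + 2 \cdot 27\right) - -2904 = \left(\left(12 - -4\right) + 54\right) + 2904 = \left(\left(12 + 4\right) + 54\right) + 2904 = \left(16 + 54\right) + 2904 = 70 + 2904 = 2974$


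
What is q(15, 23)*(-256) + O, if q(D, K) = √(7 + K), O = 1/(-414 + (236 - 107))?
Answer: -1/285 - 256*√30 ≈ -1402.2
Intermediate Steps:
O = -1/285 (O = 1/(-414 + 129) = 1/(-285) = -1/285 ≈ -0.0035088)
q(15, 23)*(-256) + O = √(7 + 23)*(-256) - 1/285 = √30*(-256) - 1/285 = -256*√30 - 1/285 = -1/285 - 256*√30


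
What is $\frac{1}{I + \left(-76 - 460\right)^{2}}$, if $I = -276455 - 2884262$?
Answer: $- \frac{1}{2873421} \approx -3.4802 \cdot 10^{-7}$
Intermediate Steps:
$I = -3160717$
$\frac{1}{I + \left(-76 - 460\right)^{2}} = \frac{1}{-3160717 + \left(-76 - 460\right)^{2}} = \frac{1}{-3160717 + \left(-536\right)^{2}} = \frac{1}{-3160717 + 287296} = \frac{1}{-2873421} = - \frac{1}{2873421}$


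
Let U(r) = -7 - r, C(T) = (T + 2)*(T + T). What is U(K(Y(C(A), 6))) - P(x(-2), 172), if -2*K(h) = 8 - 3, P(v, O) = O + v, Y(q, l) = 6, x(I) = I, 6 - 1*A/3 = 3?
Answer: -349/2 ≈ -174.50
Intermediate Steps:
A = 9 (A = 18 - 3*3 = 18 - 9 = 9)
C(T) = 2*T*(2 + T) (C(T) = (2 + T)*(2*T) = 2*T*(2 + T))
K(h) = -5/2 (K(h) = -(8 - 3)/2 = -1/2*5 = -5/2)
U(K(Y(C(A), 6))) - P(x(-2), 172) = (-7 - 1*(-5/2)) - (172 - 2) = (-7 + 5/2) - 1*170 = -9/2 - 170 = -349/2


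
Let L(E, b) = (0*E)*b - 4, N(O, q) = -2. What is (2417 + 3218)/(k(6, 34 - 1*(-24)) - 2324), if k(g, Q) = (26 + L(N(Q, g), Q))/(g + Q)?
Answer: -180320/74357 ≈ -2.4251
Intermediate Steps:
L(E, b) = -4 (L(E, b) = 0*b - 4 = 0 - 4 = -4)
k(g, Q) = 22/(Q + g) (k(g, Q) = (26 - 4)/(g + Q) = 22/(Q + g))
(2417 + 3218)/(k(6, 34 - 1*(-24)) - 2324) = (2417 + 3218)/(22/((34 - 1*(-24)) + 6) - 2324) = 5635/(22/((34 + 24) + 6) - 2324) = 5635/(22/(58 + 6) - 2324) = 5635/(22/64 - 2324) = 5635/(22*(1/64) - 2324) = 5635/(11/32 - 2324) = 5635/(-74357/32) = 5635*(-32/74357) = -180320/74357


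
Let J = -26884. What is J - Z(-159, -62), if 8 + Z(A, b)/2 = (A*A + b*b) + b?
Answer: -84994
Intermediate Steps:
Z(A, b) = -16 + 2*b + 2*A² + 2*b² (Z(A, b) = -16 + 2*((A*A + b*b) + b) = -16 + 2*((A² + b²) + b) = -16 + 2*(b + A² + b²) = -16 + (2*b + 2*A² + 2*b²) = -16 + 2*b + 2*A² + 2*b²)
J - Z(-159, -62) = -26884 - (-16 + 2*(-62) + 2*(-159)² + 2*(-62)²) = -26884 - (-16 - 124 + 2*25281 + 2*3844) = -26884 - (-16 - 124 + 50562 + 7688) = -26884 - 1*58110 = -26884 - 58110 = -84994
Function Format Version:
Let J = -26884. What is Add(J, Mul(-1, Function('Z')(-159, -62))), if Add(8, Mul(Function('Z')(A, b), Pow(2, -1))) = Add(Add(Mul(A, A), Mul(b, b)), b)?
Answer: -84994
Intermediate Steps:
Function('Z')(A, b) = Add(-16, Mul(2, b), Mul(2, Pow(A, 2)), Mul(2, Pow(b, 2))) (Function('Z')(A, b) = Add(-16, Mul(2, Add(Add(Mul(A, A), Mul(b, b)), b))) = Add(-16, Mul(2, Add(Add(Pow(A, 2), Pow(b, 2)), b))) = Add(-16, Mul(2, Add(b, Pow(A, 2), Pow(b, 2)))) = Add(-16, Add(Mul(2, b), Mul(2, Pow(A, 2)), Mul(2, Pow(b, 2)))) = Add(-16, Mul(2, b), Mul(2, Pow(A, 2)), Mul(2, Pow(b, 2))))
Add(J, Mul(-1, Function('Z')(-159, -62))) = Add(-26884, Mul(-1, Add(-16, Mul(2, -62), Mul(2, Pow(-159, 2)), Mul(2, Pow(-62, 2))))) = Add(-26884, Mul(-1, Add(-16, -124, Mul(2, 25281), Mul(2, 3844)))) = Add(-26884, Mul(-1, Add(-16, -124, 50562, 7688))) = Add(-26884, Mul(-1, 58110)) = Add(-26884, -58110) = -84994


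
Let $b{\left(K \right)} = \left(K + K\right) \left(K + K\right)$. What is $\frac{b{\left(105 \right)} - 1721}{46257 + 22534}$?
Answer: $\frac{42379}{68791} \approx 0.61605$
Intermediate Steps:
$b{\left(K \right)} = 4 K^{2}$ ($b{\left(K \right)} = 2 K 2 K = 4 K^{2}$)
$\frac{b{\left(105 \right)} - 1721}{46257 + 22534} = \frac{4 \cdot 105^{2} - 1721}{46257 + 22534} = \frac{4 \cdot 11025 - 1721}{68791} = \left(44100 - 1721\right) \frac{1}{68791} = 42379 \cdot \frac{1}{68791} = \frac{42379}{68791}$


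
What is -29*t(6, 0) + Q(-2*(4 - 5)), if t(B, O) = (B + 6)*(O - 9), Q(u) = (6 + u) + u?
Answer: 3142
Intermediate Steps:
Q(u) = 6 + 2*u
t(B, O) = (-9 + O)*(6 + B) (t(B, O) = (6 + B)*(-9 + O) = (-9 + O)*(6 + B))
-29*t(6, 0) + Q(-2*(4 - 5)) = -29*(-54 - 9*6 + 6*0 + 6*0) + (6 + 2*(-2*(4 - 5))) = -29*(-54 - 54 + 0 + 0) + (6 + 2*(-2*(-1))) = -29*(-108) + (6 + 2*2) = 3132 + (6 + 4) = 3132 + 10 = 3142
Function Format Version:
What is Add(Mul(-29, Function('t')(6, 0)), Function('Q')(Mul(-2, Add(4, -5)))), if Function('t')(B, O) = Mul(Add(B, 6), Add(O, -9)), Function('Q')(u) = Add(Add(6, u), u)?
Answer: 3142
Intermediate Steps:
Function('Q')(u) = Add(6, Mul(2, u))
Function('t')(B, O) = Mul(Add(-9, O), Add(6, B)) (Function('t')(B, O) = Mul(Add(6, B), Add(-9, O)) = Mul(Add(-9, O), Add(6, B)))
Add(Mul(-29, Function('t')(6, 0)), Function('Q')(Mul(-2, Add(4, -5)))) = Add(Mul(-29, Add(-54, Mul(-9, 6), Mul(6, 0), Mul(6, 0))), Add(6, Mul(2, Mul(-2, Add(4, -5))))) = Add(Mul(-29, Add(-54, -54, 0, 0)), Add(6, Mul(2, Mul(-2, -1)))) = Add(Mul(-29, -108), Add(6, Mul(2, 2))) = Add(3132, Add(6, 4)) = Add(3132, 10) = 3142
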